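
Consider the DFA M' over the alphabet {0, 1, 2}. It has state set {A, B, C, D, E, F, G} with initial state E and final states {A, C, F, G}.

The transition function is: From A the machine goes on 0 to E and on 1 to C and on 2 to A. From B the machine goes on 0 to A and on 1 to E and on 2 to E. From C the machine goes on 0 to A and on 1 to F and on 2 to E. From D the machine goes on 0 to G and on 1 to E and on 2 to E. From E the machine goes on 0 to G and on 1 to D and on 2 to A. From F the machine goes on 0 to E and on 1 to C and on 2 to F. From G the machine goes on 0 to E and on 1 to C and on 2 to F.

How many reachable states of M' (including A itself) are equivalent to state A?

3

First remove the unreachable states {B}; 6 states remain.
P0 = {A,C,F,G} | {D,E}.
Refine {A,C,F,G} on symbol 0: members go to different blocks, giving {A,F,G} and {C}.
Refine {D,E} on symbol 2: members go to different blocks, giving {D} and {E}.
Stable partition: {A,F,G} | {D} | {C} | {E} — 4 equivalence classes.
The equivalence class containing A is {A,F,G}, of size 3.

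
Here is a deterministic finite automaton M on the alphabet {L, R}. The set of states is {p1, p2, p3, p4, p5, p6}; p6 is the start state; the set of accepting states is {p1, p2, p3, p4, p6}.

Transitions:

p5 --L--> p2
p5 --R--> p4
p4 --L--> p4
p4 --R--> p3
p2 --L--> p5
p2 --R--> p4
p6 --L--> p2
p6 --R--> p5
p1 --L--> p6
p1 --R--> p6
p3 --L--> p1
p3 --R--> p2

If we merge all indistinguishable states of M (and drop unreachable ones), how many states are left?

All states are reachable from the start state.
P0 = {p1,p2,p3,p4,p6} | {p5}.
Split {p1,p2,p3,p4,p6} by δ(·,L) → {p1,p3,p4,p6} and {p2}.
Split {p1,p3,p4,p6} by δ(·,L) → {p1,p3,p4} and {p6}.
On input L, block {p1,p3,p4} splits into {p3,p4} and {p1}.
On input L, block {p3,p4} splits into {p3} and {p4}.
Stable partition: {p3} | {p5} | {p2} | {p6} | {p1} | {p4} — 6 equivalence classes.

6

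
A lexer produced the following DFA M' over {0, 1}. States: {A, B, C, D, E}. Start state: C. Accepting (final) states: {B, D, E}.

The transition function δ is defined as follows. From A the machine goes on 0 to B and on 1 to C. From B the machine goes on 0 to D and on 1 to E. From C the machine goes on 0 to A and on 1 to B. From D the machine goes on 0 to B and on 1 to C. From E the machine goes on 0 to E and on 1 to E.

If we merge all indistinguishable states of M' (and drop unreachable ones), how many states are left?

5

Every state is reachable, so we keep all 5.
Initial partition by acceptance: {B,D,E} | {A,C}.
On input 1, block {B,D,E} splits into {B,E} and {D}.
Refine {B,E} on symbol 0: members go to different blocks, giving {B} and {E}.
On input 0, block {A,C} splits into {A} and {C}.
Stable partition: {B} | {A} | {D} | {E} | {C} — 5 equivalence classes.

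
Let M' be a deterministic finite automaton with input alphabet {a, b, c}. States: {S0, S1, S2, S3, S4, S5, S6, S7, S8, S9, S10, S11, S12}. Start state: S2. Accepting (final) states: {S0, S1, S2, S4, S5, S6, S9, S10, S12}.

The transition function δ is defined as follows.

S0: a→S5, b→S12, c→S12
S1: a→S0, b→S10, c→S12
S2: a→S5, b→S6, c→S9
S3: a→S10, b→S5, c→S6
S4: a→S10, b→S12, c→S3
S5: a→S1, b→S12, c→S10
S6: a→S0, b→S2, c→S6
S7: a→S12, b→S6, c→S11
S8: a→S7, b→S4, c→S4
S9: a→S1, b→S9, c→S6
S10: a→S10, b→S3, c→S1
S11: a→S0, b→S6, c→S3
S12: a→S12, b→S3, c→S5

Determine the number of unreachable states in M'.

No path from S2 leads to S4, S7, S8, S11; the other 9 states are all reachable.

4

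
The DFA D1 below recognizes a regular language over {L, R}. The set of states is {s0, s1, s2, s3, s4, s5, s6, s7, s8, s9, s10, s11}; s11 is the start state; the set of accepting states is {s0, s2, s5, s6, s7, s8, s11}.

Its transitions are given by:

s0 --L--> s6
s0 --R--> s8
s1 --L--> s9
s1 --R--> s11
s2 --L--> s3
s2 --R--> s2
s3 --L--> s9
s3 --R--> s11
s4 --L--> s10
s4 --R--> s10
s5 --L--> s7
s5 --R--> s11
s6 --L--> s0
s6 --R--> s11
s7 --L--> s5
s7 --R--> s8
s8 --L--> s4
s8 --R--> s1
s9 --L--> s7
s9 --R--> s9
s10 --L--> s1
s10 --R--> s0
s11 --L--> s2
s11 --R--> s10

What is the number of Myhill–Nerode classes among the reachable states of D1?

9

Every state is reachable, so we keep all 12.
Start with accepting vs non-accepting: {s0,s2,s5,s6,s7,s8,s11} | {s1,s3,s4,s9,s10}.
Refine {s0,s2,s5,s6,s7,s8,s11} on symbol L: members go to different blocks, giving {s0,s5,s6,s7,s11} and {s2,s8}.
On input L, block {s0,s5,s6,s7,s11} splits into {s0,s5,s6,s7} and {s11}.
Refine {s0,s5,s6,s7} on symbol R: members go to different blocks, giving {s0,s7} and {s5,s6}.
Split {s1,s3,s4,s9,s10} by δ(·,L) → {s1,s3,s4,s10} and {s9}.
Refine {s1,s3,s4,s10} on symbol L: members go to different blocks, giving {s1,s3} and {s4,s10}.
On input L, block {s2,s8} splits into {s2} and {s8}.
Refine {s4,s10} on symbol L: members go to different blocks, giving {s4} and {s10}.
Stable partition: {s0,s7} | {s1,s3} | {s2} | {s11} | {s5,s6} | {s9} | {s4} | {s8} | {s10} — 9 equivalence classes.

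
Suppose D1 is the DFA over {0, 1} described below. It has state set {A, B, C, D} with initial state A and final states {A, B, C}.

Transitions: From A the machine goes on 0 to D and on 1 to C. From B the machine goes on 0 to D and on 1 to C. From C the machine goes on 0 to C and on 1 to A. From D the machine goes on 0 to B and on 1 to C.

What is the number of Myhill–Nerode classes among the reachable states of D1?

Every state is reachable, so we keep all 4.
P0 = {A,B,C} | {D}.
Split {A,B,C} by δ(·,0) → {A,B} and {C}.
The partition is now stable with 3 blocks: {A,B} | {D} | {C}.

3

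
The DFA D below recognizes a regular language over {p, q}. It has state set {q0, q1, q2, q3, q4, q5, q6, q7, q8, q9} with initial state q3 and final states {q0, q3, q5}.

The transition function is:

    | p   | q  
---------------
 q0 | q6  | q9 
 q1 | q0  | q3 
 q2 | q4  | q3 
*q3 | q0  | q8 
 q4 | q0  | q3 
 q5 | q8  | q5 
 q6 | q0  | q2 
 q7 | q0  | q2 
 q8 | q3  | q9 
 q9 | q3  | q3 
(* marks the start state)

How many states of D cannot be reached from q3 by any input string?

3

BFS from q3 reaches {q0, q2, q3, q4, q6, q8, q9}; the 3 state(s) q1, q5, q7 are never visited.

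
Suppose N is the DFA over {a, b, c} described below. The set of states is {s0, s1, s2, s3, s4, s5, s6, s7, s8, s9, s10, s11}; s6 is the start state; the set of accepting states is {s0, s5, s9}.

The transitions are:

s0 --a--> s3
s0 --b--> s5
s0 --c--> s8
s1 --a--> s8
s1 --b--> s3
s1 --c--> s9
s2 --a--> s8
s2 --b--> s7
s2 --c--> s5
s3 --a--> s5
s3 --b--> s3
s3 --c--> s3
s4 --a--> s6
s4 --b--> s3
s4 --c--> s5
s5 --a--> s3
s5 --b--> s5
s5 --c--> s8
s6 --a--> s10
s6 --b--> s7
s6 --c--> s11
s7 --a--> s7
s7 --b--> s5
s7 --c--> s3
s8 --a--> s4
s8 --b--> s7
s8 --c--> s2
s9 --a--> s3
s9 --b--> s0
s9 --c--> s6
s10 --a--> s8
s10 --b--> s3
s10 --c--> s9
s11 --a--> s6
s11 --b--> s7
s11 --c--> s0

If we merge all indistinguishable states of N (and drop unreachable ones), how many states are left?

First remove the unreachable states {s1}; 11 states remain.
Initial partition by acceptance: {s0,s5,s9} | {s2,s3,s4,s6,s7,s8,s10,s11}.
Split {s2,s3,s4,s6,s7,s8,s10,s11} by δ(·,a) → {s2,s4,s6,s7,s8,s10,s11} and {s3}.
Refine {s2,s4,s6,s7,s8,s10,s11} on symbol b: members go to different blocks, giving {s2,s6,s8,s11} and {s4,s10} and {s7}.
Refine {s2,s6,s8,s11} on symbol a: members go to different blocks, giving {s2,s11} and {s6,s8}.
The partition is now stable with 6 blocks: {s0,s5,s9} | {s2,s11} | {s3} | {s4,s10} | {s7} | {s6,s8}.

6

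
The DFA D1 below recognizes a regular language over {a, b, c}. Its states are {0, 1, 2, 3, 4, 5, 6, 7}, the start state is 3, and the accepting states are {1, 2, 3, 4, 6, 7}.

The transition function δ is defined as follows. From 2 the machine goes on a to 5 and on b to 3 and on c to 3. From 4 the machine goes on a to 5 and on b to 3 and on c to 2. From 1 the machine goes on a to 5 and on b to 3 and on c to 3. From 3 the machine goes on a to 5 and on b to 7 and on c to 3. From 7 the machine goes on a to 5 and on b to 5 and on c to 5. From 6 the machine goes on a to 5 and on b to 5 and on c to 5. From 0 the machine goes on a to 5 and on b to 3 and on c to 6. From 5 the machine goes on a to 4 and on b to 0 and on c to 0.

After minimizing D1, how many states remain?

6

States {1} cannot be reached from the start state, so discard them.
P0 = {2,3,4,6,7} | {0,5}.
Split {2,3,4,6,7} by δ(·,b) → {2,3,4} and {6,7}.
Refine {2,3,4} on symbol b: members go to different blocks, giving {2,4} and {3}.
Refine {2,4} on symbol c: members go to different blocks, giving {2} and {4}.
Refine {0,5} on symbol a: members go to different blocks, giving {0} and {5}.
The partition is now stable with 6 blocks: {2} | {0} | {6,7} | {3} | {4} | {5}.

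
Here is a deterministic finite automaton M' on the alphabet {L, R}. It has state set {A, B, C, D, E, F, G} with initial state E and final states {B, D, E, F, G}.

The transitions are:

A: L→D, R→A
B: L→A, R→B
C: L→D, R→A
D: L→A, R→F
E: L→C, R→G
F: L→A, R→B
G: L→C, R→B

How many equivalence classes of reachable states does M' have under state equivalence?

P0 = {B,D,E,F,G} | {A,C}.
Stable partition: {B,D,E,F,G} | {A,C} — 2 equivalence classes.

2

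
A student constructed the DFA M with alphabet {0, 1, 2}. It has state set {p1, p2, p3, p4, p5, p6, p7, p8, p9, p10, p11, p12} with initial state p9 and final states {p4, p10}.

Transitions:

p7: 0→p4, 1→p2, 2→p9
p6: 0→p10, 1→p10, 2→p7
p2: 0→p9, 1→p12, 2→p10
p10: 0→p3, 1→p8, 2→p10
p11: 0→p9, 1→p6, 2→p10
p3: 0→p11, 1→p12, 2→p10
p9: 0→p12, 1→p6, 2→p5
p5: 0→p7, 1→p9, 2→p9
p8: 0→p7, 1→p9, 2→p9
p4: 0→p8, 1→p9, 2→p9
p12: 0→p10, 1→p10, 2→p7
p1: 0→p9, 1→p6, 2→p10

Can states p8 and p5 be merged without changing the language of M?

Yes

Reachable states from the start: {p2,p3,p4,p5,p6,p7,p8,p9,p10,p11,p12}. Unreachable: {p1} — drop them.
P0 = {p4,p10} | {p2,p3,p5,p6,p7,p8,p9,p11,p12}.
Split {p4,p10} by δ(·,2) → {p4} and {p10}.
Refine {p2,p3,p5,p6,p7,p8,p9,p11,p12} on symbol 0: members go to different blocks, giving {p2,p3,p5,p8,p9,p11} and {p6,p12} and {p7}.
Split {p2,p3,p5,p8,p9,p11} by δ(·,0) → {p2,p3,p11} and {p5,p8} and {p9}.
Refine {p2,p3,p11} on symbol 0: members go to different blocks, giving {p2,p11} and {p3}.
No further refinement is possible. Final partition (8 blocks): {p4} | {p2,p11} | {p10} | {p6,p12} | {p7} | {p5,p8} | {p9} | {p3}.
p8 and p5 lie in the same block of the stable partition, so they are equivalent — no string distinguishes them.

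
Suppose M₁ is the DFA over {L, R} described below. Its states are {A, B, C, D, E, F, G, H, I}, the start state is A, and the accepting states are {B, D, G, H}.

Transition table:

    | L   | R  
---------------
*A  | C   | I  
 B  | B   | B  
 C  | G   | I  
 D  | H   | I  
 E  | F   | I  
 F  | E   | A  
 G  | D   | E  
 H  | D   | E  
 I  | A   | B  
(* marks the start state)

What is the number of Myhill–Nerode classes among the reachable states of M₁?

All states are reachable from the start state.
Start with accepting vs non-accepting: {B,D,G,H} | {A,C,E,F,I}.
On input R, block {B,D,G,H} splits into {D,G,H} and {B}.
Refine {A,C,E,F,I} on symbol L: members go to different blocks, giving {A,E,F,I} and {C}.
On input L, block {A,E,F,I} splits into {E,F,I} and {A}.
Refine {E,F,I} on symbol L: members go to different blocks, giving {E,F} and {I}.
Refine {D,G,H} on symbol R: members go to different blocks, giving {G,H} and {D}.
Refine {E,F} on symbol R: members go to different blocks, giving {E} and {F}.
The partition is now stable with 8 blocks: {G,H} | {E} | {B} | {C} | {A} | {I} | {D} | {F}.

8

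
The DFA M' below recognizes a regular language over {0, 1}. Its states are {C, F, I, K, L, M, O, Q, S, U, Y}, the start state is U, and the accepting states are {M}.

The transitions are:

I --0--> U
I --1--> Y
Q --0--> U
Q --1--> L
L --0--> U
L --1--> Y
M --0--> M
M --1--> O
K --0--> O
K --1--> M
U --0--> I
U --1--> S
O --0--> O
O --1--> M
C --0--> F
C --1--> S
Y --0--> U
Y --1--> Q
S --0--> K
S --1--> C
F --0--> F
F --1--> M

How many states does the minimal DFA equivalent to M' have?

5

Every state is reachable, so we keep all 11.
P0 = {M} | {C,F,I,K,L,O,Q,S,U,Y}.
On input 1, block {C,F,I,K,L,O,Q,S,U,Y} splits into {C,I,L,Q,S,U,Y} and {F,K,O}.
Refine {C,I,L,Q,S,U,Y} on symbol 0: members go to different blocks, giving {I,L,Q,U,Y} and {C,S}.
Refine {I,L,Q,U,Y} on symbol 1: members go to different blocks, giving {I,L,Q,Y} and {U}.
No further refinement is possible. Final partition (5 blocks): {M} | {I,L,Q,Y} | {F,K,O} | {C,S} | {U}.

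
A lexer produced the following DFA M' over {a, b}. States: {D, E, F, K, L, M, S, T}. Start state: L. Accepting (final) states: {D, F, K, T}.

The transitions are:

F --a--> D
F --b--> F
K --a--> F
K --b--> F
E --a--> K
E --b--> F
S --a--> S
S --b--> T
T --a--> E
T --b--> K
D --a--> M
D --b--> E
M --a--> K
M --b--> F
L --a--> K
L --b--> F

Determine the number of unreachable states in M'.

2

BFS from L reaches {D, E, F, K, L, M}; the 2 state(s) S, T are never visited.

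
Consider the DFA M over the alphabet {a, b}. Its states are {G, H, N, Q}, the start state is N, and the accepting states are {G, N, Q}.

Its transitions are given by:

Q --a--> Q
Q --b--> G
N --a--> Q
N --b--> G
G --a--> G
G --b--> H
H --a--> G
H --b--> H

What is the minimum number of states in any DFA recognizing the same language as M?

Initial partition by acceptance: {G,N,Q} | {H}.
On input b, block {G,N,Q} splits into {N,Q} and {G}.
Stable partition: {N,Q} | {H} | {G} — 3 equivalence classes.

3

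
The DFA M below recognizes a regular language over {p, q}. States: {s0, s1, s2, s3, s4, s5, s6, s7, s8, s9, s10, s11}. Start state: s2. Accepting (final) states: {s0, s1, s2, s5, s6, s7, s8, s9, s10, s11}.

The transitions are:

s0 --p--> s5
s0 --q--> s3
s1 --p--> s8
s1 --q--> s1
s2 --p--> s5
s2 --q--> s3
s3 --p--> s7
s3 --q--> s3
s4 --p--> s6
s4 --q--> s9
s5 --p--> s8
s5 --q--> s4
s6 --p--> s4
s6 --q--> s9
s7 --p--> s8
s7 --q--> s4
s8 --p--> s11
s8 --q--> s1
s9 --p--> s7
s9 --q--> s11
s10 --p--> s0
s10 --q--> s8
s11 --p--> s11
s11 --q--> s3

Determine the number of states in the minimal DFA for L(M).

Reachable states from the start: {s1,s2,s3,s4,s5,s6,s7,s8,s9,s11}. Unreachable: {s0,s10} — drop them.
P0 = {s1,s2,s5,s6,s7,s8,s9,s11} | {s3,s4}.
Refine {s1,s2,s5,s6,s7,s8,s9,s11} on symbol p: members go to different blocks, giving {s1,s2,s5,s7,s8,s9,s11} and {s6}.
On input q, block {s1,s2,s5,s7,s8,s9,s11} splits into {s2,s5,s7,s11} and {s1,s8,s9}.
On input p, block {s2,s5,s7,s11} splits into {s2,s11} and {s5,s7}.
On input p, block {s2,s11} splits into {s2} and {s11}.
Refine {s3,s4} on symbol p: members go to different blocks, giving {s3} and {s4}.
On input p, block {s1,s8,s9} splits into {s1} and {s8} and {s9}.
No further refinement is possible. Final partition (9 blocks): {s2} | {s3} | {s6} | {s1} | {s5,s7} | {s11} | {s4} | {s8} | {s9}.

9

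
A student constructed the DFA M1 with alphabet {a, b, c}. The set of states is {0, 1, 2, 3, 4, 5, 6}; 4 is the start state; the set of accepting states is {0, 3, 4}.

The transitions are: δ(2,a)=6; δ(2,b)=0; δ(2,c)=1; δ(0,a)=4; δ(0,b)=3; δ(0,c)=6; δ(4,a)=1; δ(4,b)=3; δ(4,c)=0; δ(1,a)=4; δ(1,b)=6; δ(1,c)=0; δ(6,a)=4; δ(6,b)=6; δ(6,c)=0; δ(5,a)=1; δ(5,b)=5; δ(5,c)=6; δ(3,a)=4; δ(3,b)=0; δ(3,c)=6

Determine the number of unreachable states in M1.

2

Starting at 4 and following transitions, the reachable set is {0, 1, 3, 4, 6}. That leaves 2, 5 unreachable — 2 in total.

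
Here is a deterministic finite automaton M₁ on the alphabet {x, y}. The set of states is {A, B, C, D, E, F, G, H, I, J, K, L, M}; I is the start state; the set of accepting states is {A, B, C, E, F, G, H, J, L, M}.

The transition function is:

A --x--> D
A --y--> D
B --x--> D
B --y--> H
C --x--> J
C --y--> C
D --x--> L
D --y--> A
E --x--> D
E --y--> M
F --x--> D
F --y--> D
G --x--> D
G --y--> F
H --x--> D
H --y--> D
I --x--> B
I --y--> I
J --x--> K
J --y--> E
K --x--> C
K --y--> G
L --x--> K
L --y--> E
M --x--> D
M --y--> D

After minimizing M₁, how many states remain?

P0 = {A,B,C,E,F,G,H,J,L,M} | {D,I,K}.
Split {A,B,C,E,F,G,H,J,L,M} by δ(·,x) → {A,B,E,F,G,H,J,L,M} and {C}.
Split {A,B,E,F,G,H,J,L,M} by δ(·,y) → {B,E,G,J,L} and {A,F,H,M}.
On input y, block {B,E,G,J,L} splits into {B,E,G} and {J,L}.
On input x, block {D,I,K} splits into {D} and {I} and {K}.
No further refinement is possible. Final partition (7 blocks): {B,E,G} | {D} | {C} | {A,F,H,M} | {J,L} | {I} | {K}.

7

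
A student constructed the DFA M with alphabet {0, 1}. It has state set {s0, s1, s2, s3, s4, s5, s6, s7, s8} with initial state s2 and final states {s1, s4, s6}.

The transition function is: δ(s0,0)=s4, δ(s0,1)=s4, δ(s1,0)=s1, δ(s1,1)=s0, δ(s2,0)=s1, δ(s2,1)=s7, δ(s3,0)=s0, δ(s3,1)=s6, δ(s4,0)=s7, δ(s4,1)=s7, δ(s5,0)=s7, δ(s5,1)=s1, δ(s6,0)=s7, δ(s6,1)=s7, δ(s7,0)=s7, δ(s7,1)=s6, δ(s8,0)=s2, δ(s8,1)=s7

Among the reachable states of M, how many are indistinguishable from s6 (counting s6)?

2

Reachable states from the start: {s0,s1,s2,s4,s6,s7}. Unreachable: {s3,s5,s8} — drop them.
P0 = {s1,s4,s6} | {s0,s2,s7}.
On input 0, block {s1,s4,s6} splits into {s4,s6} and {s1}.
Refine {s0,s2,s7} on symbol 0: members go to different blocks, giving {s0} and {s2} and {s7}.
No further refinement is possible. Final partition (5 blocks): {s4,s6} | {s0} | {s1} | {s2} | {s7}.
State s6 belongs to the block {s4,s6}, which has 2 states.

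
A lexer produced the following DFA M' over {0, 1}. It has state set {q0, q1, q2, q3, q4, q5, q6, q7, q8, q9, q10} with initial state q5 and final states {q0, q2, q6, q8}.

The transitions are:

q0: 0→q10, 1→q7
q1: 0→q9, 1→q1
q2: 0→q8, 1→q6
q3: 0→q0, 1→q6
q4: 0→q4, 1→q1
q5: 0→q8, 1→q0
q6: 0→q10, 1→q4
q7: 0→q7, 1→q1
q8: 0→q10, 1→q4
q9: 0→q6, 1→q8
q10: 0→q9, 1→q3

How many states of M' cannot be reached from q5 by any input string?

1

BFS from q5 reaches {q0, q1, q3, q4, q5, q6, q7, q8, q9, q10}; the 1 state(s) q2 are never visited.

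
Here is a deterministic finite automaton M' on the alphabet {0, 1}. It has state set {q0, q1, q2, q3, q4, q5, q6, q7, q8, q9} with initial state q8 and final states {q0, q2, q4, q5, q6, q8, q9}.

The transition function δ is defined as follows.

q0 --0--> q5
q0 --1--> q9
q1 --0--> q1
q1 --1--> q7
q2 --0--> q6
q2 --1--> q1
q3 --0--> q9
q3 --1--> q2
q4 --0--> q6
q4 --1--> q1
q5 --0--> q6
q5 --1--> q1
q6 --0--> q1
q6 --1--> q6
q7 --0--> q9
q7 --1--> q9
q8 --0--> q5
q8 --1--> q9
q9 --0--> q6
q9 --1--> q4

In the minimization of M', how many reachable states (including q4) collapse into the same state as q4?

First remove the unreachable states {q0,q2,q3}; 7 states remain.
Start with accepting vs non-accepting: {q4,q5,q6,q8,q9} | {q1,q7}.
Refine {q4,q5,q6,q8,q9} on symbol 0: members go to different blocks, giving {q4,q5,q8,q9} and {q6}.
Refine {q4,q5,q8,q9} on symbol 0: members go to different blocks, giving {q4,q5,q9} and {q8}.
Split {q4,q5,q9} by δ(·,1) → {q4,q5} and {q9}.
Split {q1,q7} by δ(·,0) → {q1} and {q7}.
Stable partition: {q4,q5} | {q1} | {q6} | {q8} | {q9} | {q7} — 6 equivalence classes.
State q4 belongs to the block {q4,q5}, which has 2 states.

2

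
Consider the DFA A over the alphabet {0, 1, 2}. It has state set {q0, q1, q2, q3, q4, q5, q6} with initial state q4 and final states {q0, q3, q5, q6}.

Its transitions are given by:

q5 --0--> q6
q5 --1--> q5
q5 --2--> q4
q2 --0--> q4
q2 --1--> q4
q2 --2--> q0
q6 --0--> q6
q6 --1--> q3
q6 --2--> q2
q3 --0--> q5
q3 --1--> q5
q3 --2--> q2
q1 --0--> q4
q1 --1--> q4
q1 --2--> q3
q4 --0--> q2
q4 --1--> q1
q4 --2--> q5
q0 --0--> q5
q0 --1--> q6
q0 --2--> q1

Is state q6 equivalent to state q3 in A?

P0 = {q0,q3,q5,q6} | {q1,q2,q4}.
Stable partition: {q0,q3,q5,q6} | {q1,q2,q4} — 2 equivalence classes.
q6 and q3 lie in the same block of the stable partition, so they are equivalent — no string distinguishes them.

Yes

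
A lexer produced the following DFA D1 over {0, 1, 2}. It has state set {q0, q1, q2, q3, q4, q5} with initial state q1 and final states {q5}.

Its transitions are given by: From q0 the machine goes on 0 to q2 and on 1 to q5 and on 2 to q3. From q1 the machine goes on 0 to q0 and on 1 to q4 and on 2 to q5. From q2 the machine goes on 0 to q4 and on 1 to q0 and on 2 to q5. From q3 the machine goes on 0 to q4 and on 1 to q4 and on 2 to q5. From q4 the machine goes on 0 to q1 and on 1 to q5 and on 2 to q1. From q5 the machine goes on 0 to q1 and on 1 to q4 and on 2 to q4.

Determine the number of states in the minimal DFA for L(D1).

Initial partition by acceptance: {q5} | {q0,q1,q2,q3,q4}.
Refine {q0,q1,q2,q3,q4} on symbol 1: members go to different blocks, giving {q1,q2,q3} and {q0,q4}.
The partition is now stable with 3 blocks: {q5} | {q1,q2,q3} | {q0,q4}.

3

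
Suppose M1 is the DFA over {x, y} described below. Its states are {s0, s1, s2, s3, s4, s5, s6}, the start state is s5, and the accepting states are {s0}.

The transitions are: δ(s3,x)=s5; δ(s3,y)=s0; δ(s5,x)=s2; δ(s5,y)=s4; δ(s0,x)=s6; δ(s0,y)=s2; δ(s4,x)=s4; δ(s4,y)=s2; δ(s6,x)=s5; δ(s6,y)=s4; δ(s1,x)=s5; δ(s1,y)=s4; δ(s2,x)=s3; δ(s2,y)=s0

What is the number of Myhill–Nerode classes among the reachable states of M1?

6

Reachable states from the start: {s0,s2,s3,s4,s5,s6}. Unreachable: {s1} — drop them.
P0 = {s0} | {s2,s3,s4,s5,s6}.
On input y, block {s2,s3,s4,s5,s6} splits into {s4,s5,s6} and {s2,s3}.
Refine {s4,s5,s6} on symbol x: members go to different blocks, giving {s4,s6} and {s5}.
Refine {s4,s6} on symbol x: members go to different blocks, giving {s4} and {s6}.
Refine {s2,s3} on symbol x: members go to different blocks, giving {s2} and {s3}.
The partition is now stable with 6 blocks: {s0} | {s4} | {s2} | {s5} | {s6} | {s3}.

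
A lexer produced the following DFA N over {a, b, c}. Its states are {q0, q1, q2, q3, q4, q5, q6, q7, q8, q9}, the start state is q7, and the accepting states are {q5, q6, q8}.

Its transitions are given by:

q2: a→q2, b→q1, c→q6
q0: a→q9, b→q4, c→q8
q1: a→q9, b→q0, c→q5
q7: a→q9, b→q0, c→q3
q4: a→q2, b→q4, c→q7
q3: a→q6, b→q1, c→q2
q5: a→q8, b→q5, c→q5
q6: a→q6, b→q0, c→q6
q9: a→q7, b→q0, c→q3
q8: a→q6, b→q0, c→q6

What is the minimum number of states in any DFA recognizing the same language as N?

8

All states are reachable from the start state.
Initial partition by acceptance: {q5,q6,q8} | {q0,q1,q2,q3,q4,q7,q9}.
Split {q5,q6,q8} by δ(·,b) → {q6,q8} and {q5}.
Split {q0,q1,q2,q3,q4,q7,q9} by δ(·,a) → {q0,q1,q2,q4,q7,q9} and {q3}.
Refine {q0,q1,q2,q4,q7,q9} on symbol c: members go to different blocks, giving {q0,q2} and {q7,q9} and {q1} and {q4}.
Refine {q0,q2} on symbol a: members go to different blocks, giving {q0} and {q2}.
Stable partition: {q6,q8} | {q0} | {q5} | {q3} | {q7,q9} | {q1} | {q4} | {q2} — 8 equivalence classes.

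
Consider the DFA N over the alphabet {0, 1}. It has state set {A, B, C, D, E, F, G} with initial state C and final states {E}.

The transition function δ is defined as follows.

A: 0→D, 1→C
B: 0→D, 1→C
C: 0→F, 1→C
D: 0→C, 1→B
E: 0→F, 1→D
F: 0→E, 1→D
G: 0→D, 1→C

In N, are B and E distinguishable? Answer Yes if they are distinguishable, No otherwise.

Yes

States {A,G} cannot be reached from the start state, so discard them.
P0 = {E} | {B,C,D,F}.
Refine {B,C,D,F} on symbol 0: members go to different blocks, giving {B,C,D} and {F}.
Refine {B,C,D} on symbol 0: members go to different blocks, giving {B,D} and {C}.
Split {B,D} by δ(·,0) → {B} and {D}.
No further refinement is possible. Final partition (5 blocks): {E} | {B} | {F} | {C} | {D}.
B and E end up in different blocks, so they are distinguishable. For instance, the string 'ε' is accepted from only E.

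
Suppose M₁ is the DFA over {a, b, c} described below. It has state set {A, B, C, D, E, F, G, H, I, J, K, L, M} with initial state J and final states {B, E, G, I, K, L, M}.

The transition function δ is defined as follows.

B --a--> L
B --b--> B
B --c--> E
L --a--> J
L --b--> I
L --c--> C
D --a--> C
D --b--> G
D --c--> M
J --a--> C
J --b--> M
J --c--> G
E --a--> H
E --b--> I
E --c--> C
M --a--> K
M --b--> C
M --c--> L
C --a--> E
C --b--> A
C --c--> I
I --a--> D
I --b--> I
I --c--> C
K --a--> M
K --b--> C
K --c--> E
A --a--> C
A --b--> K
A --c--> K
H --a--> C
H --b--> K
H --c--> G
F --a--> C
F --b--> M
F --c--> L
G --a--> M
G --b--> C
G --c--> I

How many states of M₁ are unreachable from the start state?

2

BFS from J reaches {A, C, D, E, G, H, I, J, K, L, M}; the 2 state(s) B, F are never visited.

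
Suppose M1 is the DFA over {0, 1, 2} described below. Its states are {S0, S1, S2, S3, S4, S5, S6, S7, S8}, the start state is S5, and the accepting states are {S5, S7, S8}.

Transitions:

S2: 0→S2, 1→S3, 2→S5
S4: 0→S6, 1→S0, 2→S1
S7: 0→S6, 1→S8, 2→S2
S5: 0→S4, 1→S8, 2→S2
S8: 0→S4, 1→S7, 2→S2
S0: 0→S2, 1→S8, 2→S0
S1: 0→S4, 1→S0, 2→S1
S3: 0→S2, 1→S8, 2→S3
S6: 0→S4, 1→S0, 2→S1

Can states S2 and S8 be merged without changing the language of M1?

No

All states are reachable from the start state.
Start with accepting vs non-accepting: {S5,S7,S8} | {S0,S1,S2,S3,S4,S6}.
Refine {S0,S1,S2,S3,S4,S6} on symbol 1: members go to different blocks, giving {S1,S2,S4,S6} and {S0,S3}.
Split {S1,S2,S4,S6} by δ(·,2) → {S1,S4,S6} and {S2}.
Stable partition: {S5,S7,S8} | {S1,S4,S6} | {S0,S3} | {S2} — 4 equivalence classes.
S2 and S8 end up in different blocks, so they are distinguishable. For instance, the string 'ε' is accepted from only S8.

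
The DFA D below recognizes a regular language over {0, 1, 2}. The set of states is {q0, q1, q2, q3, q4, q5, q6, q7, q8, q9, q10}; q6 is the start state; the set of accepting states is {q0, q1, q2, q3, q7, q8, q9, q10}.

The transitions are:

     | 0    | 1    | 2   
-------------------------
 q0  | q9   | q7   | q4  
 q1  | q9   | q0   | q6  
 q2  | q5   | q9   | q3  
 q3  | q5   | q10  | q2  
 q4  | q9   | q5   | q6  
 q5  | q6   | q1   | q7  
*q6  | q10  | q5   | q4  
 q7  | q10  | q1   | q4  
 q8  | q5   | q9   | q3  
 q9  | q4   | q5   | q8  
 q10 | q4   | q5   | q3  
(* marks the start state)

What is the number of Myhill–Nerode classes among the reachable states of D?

Every state is reachable, so we keep all 11.
Start with accepting vs non-accepting: {q0,q1,q2,q3,q7,q8,q9,q10} | {q4,q5,q6}.
On input 0, block {q0,q1,q2,q3,q7,q8,q9,q10} splits into {q2,q3,q8,q9,q10} and {q0,q1,q7}.
Split {q2,q3,q8,q9,q10} by δ(·,1) → {q2,q3,q8} and {q9,q10}.
Refine {q4,q5,q6} on symbol 0: members go to different blocks, giving {q4,q6} and {q5}.
No further refinement is possible. Final partition (5 blocks): {q2,q3,q8} | {q4,q6} | {q0,q1,q7} | {q9,q10} | {q5}.

5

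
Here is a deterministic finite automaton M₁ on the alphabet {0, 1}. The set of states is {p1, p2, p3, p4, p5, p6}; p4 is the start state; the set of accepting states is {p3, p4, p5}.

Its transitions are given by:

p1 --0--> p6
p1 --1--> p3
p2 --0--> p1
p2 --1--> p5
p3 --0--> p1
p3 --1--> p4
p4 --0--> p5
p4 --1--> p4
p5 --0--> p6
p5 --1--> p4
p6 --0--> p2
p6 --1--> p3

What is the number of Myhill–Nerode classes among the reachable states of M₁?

Every state is reachable, so we keep all 6.
P0 = {p3,p4,p5} | {p1,p2,p6}.
On input 0, block {p3,p4,p5} splits into {p3,p5} and {p4}.
Stable partition: {p3,p5} | {p1,p2,p6} | {p4} — 3 equivalence classes.

3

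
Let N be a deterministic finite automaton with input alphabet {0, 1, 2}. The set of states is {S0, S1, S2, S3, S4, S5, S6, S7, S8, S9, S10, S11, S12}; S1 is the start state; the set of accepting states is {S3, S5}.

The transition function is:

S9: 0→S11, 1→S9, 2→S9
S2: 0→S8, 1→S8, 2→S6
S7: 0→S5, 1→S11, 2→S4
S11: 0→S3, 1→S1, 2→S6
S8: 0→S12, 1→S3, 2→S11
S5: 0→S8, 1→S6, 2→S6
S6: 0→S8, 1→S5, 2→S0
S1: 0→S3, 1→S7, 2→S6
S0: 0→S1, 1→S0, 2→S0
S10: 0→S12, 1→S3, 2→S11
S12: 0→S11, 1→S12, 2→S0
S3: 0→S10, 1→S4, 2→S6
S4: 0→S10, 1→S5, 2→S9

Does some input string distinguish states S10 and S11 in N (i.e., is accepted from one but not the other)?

Yes

Reachable states from the start: {S0,S1,S3,S4,S5,S6,S7,S8,S9,S10,S11,S12}. Unreachable: {S2} — drop them.
Start with accepting vs non-accepting: {S3,S5} | {S0,S1,S4,S6,S7,S8,S9,S10,S11,S12}.
On input 0, block {S0,S1,S4,S6,S7,S8,S9,S10,S11,S12} splits into {S0,S4,S6,S8,S9,S10,S12} and {S1,S7,S11}.
Refine {S0,S4,S6,S8,S9,S10,S12} on symbol 0: members go to different blocks, giving {S4,S6,S8,S10} and {S0,S9,S12}.
Refine {S4,S6,S8,S10} on symbol 0: members go to different blocks, giving {S4,S6} and {S8,S10}.
The partition is now stable with 5 blocks: {S3,S5} | {S4,S6} | {S1,S7,S11} | {S0,S9,S12} | {S8,S10}.
S10 and S11 end up in different blocks, so they are distinguishable. For instance, the string '0' is accepted from only S11.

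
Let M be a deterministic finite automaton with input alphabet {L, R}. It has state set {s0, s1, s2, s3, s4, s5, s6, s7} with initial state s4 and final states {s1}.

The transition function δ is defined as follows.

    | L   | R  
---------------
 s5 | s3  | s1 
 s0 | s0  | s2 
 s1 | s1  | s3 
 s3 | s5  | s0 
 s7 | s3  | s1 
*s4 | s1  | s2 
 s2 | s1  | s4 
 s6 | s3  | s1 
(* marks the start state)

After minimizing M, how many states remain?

5

Reachable states from the start: {s0,s1,s2,s3,s4,s5}. Unreachable: {s6,s7} — drop them.
P0 = {s1} | {s0,s2,s3,s4,s5}.
On input L, block {s0,s2,s3,s4,s5} splits into {s0,s3,s5} and {s2,s4}.
Split {s0,s3,s5} by δ(·,R) → {s0} and {s3} and {s5}.
No further refinement is possible. Final partition (5 blocks): {s1} | {s0} | {s2,s4} | {s3} | {s5}.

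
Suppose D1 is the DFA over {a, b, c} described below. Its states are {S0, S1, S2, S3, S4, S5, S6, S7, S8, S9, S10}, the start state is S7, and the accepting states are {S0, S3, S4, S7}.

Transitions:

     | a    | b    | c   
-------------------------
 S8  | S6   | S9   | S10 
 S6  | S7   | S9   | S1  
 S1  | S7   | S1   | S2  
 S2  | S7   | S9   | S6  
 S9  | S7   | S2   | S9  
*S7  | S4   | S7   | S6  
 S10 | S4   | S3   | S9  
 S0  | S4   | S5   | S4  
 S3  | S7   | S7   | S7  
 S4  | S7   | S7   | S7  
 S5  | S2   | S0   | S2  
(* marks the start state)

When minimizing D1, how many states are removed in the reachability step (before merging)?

5

No path from S7 leads to S0, S3, S5, S8, S10; the other 6 states are all reachable.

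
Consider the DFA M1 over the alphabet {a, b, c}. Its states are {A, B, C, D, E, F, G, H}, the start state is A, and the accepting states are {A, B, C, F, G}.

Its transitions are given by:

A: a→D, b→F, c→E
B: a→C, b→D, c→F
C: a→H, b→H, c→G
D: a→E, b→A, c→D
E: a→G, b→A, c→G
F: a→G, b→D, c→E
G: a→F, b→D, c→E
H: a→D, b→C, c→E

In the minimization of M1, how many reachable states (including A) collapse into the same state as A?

States {B,C,H} cannot be reached from the start state, so discard them.
Initial partition by acceptance: {A,F,G} | {D,E}.
On input a, block {A,F,G} splits into {F,G} and {A}.
Refine {D,E} on symbol a: members go to different blocks, giving {D} and {E}.
The partition is now stable with 4 blocks: {F,G} | {D} | {A} | {E}.
State A belongs to the block {A}, which has 1 states.

1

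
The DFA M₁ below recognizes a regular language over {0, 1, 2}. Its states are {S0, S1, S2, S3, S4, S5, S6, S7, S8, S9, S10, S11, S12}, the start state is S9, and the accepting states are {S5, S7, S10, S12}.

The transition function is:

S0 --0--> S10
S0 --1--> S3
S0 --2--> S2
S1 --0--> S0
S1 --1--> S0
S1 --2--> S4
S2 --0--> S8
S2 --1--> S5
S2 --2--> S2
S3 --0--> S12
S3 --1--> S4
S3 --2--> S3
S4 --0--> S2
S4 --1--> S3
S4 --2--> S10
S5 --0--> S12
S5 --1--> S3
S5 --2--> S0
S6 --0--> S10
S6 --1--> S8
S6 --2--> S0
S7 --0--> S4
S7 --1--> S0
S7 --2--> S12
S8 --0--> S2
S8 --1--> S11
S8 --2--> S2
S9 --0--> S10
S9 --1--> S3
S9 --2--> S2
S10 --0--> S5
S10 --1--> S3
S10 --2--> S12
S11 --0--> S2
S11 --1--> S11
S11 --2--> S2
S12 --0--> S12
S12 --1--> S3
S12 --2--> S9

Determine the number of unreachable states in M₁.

Starting at S9 and following transitions, the reachable set is {S0, S2, S3, S4, S5, S8, S9, S10, S11, S12}. That leaves S1, S6, S7 unreachable — 3 in total.

3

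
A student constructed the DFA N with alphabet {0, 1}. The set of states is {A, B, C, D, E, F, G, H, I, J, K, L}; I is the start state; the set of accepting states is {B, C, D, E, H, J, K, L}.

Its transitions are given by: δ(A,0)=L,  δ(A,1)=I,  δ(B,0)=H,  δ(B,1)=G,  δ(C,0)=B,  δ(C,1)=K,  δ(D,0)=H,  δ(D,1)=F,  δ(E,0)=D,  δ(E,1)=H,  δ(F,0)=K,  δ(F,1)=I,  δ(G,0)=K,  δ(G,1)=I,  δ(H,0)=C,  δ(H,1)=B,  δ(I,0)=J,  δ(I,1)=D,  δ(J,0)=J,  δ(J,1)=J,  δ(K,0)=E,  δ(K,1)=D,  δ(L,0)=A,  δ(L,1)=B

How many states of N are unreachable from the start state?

Starting at I and following transitions, the reachable set is {B, C, D, E, F, G, H, I, J, K}. That leaves A, L unreachable — 2 in total.

2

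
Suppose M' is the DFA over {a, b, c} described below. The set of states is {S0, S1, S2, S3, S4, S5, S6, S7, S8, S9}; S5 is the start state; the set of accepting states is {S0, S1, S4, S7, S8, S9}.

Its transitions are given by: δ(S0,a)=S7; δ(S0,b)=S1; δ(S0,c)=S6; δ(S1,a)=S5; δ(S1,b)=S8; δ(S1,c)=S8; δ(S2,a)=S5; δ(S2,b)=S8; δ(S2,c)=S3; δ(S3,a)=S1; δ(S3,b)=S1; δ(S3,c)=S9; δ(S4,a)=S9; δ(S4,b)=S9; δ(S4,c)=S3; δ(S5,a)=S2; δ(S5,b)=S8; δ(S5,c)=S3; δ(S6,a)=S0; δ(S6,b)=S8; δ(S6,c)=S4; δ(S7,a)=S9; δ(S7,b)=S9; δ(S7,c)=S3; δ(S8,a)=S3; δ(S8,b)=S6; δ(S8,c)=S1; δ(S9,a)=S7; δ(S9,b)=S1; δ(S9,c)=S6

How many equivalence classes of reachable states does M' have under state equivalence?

7

All states are reachable from the start state.
Initial partition by acceptance: {S0,S1,S4,S7,S8,S9} | {S2,S3,S5,S6}.
Split {S0,S1,S4,S7,S8,S9} by δ(·,a) → {S0,S4,S7,S9} and {S1,S8}.
Refine {S0,S4,S7,S9} on symbol b: members go to different blocks, giving {S0,S9} and {S4,S7}.
Split {S2,S3,S5,S6} by δ(·,a) → {S2,S5} and {S3} and {S6}.
On input a, block {S1,S8} splits into {S1} and {S8}.
No further refinement is possible. Final partition (7 blocks): {S0,S9} | {S2,S5} | {S1} | {S4,S7} | {S3} | {S6} | {S8}.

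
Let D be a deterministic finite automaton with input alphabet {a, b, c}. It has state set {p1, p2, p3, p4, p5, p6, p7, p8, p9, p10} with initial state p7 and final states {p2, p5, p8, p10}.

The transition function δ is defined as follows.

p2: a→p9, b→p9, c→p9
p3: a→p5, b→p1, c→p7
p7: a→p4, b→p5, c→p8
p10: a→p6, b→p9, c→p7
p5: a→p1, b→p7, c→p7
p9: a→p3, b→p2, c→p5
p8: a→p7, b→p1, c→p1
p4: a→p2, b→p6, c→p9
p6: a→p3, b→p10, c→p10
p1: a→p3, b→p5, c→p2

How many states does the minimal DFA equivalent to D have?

P0 = {p2,p5,p8,p10} | {p1,p3,p4,p6,p7,p9}.
Refine {p1,p3,p4,p6,p7,p9} on symbol a: members go to different blocks, giving {p1,p6,p7,p9} and {p3,p4}.
Stable partition: {p2,p5,p8,p10} | {p1,p6,p7,p9} | {p3,p4} — 3 equivalence classes.

3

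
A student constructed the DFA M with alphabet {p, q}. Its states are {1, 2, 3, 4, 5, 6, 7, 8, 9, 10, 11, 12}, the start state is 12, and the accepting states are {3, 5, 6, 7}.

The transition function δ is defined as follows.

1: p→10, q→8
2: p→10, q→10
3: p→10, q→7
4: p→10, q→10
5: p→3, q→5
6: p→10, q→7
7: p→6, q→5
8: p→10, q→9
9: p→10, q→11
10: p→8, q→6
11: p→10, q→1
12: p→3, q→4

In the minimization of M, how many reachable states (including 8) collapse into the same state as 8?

Reachable states from the start: {1,3,4,5,6,7,8,9,10,11,12}. Unreachable: {2} — drop them.
Start with accepting vs non-accepting: {3,5,6,7} | {1,4,8,9,10,11,12}.
Split {3,5,6,7} by δ(·,p) → {3,6} and {5,7}.
Refine {1,4,8,9,10,11,12} on symbol p: members go to different blocks, giving {1,4,8,9,10,11} and {12}.
Refine {1,4,8,9,10,11} on symbol q: members go to different blocks, giving {1,4,8,9,11} and {10}.
Split {1,4,8,9,11} by δ(·,q) → {1,8,9,11} and {4}.
The partition is now stable with 6 blocks: {3,6} | {1,8,9,11} | {5,7} | {12} | {10} | {4}.
State 8 belongs to the block {1,8,9,11}, which has 4 states.

4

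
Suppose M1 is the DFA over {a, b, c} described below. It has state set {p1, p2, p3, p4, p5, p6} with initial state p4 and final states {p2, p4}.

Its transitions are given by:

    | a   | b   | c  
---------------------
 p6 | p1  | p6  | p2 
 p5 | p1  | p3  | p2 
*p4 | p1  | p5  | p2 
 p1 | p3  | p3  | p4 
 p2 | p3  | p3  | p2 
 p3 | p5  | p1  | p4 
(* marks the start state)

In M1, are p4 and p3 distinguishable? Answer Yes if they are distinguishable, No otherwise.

States {p6} cannot be reached from the start state, so discard them.
Initial partition by acceptance: {p2,p4} | {p1,p3,p5}.
The partition is now stable with 2 blocks: {p2,p4} | {p1,p3,p5}.
p4 and p3 end up in different blocks, so they are distinguishable. For instance, the string 'ε' is accepted from only p4.

Yes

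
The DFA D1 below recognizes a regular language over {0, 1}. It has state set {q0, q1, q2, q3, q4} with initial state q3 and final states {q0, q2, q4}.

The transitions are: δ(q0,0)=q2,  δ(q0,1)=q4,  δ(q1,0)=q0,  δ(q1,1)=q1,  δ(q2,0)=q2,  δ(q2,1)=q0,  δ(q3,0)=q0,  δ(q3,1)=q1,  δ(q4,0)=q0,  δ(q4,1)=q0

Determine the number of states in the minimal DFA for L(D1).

2

Every state is reachable, so we keep all 5.
Start with accepting vs non-accepting: {q0,q2,q4} | {q1,q3}.
Stable partition: {q0,q2,q4} | {q1,q3} — 2 equivalence classes.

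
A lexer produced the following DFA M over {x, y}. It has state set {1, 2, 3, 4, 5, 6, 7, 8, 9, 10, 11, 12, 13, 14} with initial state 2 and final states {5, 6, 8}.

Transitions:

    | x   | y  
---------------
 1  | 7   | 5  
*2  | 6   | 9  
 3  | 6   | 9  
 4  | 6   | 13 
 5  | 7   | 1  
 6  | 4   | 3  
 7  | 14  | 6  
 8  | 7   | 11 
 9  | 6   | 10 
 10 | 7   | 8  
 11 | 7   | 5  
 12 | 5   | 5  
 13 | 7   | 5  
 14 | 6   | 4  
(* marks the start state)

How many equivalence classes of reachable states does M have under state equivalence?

6

Reachable states from the start: {1,2,3,4,5,6,7,8,9,10,11,13,14}. Unreachable: {12} — drop them.
Start with accepting vs non-accepting: {5,6,8} | {1,2,3,4,7,9,10,11,13,14}.
Split {1,2,3,4,7,9,10,11,13,14} by δ(·,x) → {1,7,10,11,13} and {2,3,4,9,14}.
Refine {5,6,8} on symbol x: members go to different blocks, giving {5,8} and {6}.
Refine {1,7,10,11,13} on symbol x: members go to different blocks, giving {1,10,11,13} and {7}.
On input y, block {2,3,4,9,14} splits into {2,3,14} and {4,9}.
No further refinement is possible. Final partition (6 blocks): {5,8} | {1,10,11,13} | {2,3,14} | {6} | {7} | {4,9}.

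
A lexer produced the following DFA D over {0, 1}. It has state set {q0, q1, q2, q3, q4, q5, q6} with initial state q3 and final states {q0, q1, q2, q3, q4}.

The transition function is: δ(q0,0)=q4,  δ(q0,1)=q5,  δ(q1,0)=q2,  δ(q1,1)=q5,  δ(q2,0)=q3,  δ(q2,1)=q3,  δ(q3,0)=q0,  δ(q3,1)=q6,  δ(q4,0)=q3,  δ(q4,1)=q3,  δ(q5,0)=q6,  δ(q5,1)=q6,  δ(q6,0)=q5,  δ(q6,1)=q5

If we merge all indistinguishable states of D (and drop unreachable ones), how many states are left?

Reachable states from the start: {q0,q3,q4,q5,q6}. Unreachable: {q1,q2} — drop them.
P0 = {q0,q3,q4} | {q5,q6}.
On input 1, block {q0,q3,q4} splits into {q0,q3} and {q4}.
On input 0, block {q0,q3} splits into {q0} and {q3}.
No further refinement is possible. Final partition (4 blocks): {q0} | {q5,q6} | {q4} | {q3}.

4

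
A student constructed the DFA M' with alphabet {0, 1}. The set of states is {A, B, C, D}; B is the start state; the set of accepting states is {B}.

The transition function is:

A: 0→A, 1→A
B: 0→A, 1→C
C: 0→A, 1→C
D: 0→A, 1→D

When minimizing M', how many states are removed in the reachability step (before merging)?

Starting at B and following transitions, the reachable set is {A, B, C}. That leaves D unreachable — 1 in total.

1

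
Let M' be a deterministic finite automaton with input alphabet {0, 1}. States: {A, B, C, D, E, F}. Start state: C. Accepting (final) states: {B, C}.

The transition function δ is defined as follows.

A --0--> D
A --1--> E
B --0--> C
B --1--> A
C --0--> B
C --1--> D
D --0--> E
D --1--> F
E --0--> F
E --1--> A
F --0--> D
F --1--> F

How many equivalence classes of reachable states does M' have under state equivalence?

2

Every state is reachable, so we keep all 6.
Initial partition by acceptance: {B,C} | {A,D,E,F}.
The partition is now stable with 2 blocks: {B,C} | {A,D,E,F}.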